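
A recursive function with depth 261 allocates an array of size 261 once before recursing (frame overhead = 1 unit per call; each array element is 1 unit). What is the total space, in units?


Array allocation: 261 units (allocated once)
Stack frames: 261 deep * 1 per frame = 261 units
Total = 261 + 261 = 522


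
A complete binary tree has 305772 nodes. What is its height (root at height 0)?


In a complete binary tree, level k holds nodes 2^k .. 2^(k+1)-1 (1-indexed).
Height = floor(log2(n)) = floor(log2(305772)) = 18
Check: 2^18 = 262144 <= 305772 < 524288 = 2^19


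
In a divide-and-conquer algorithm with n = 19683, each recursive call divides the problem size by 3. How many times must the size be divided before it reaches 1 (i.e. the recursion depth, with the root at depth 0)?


Number of divisions = log_3(19683)
Sizes: 19683 -> 6561 -> 2187 -> 729 -> 243 -> 81 -> 27 -> 9 -> 3 -> 1 (9 divisions)
Recursion depth = 9


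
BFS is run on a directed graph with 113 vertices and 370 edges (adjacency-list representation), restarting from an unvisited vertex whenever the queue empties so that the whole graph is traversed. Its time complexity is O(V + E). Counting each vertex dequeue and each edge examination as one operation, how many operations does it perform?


A full BFS traversal dequeues each vertex exactly once and examines each directed edge exactly once.
V = 113 (vertex processing cost)
E = 370 (edge examination cost)
Total operations proportional to V + E = 113 + 370 = 483


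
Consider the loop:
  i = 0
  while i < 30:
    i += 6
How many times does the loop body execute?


Starting at i = 0, each iteration adds 6.
Iterations until i >= 30:
  Iteration 1: i = 0 -> i = 6
  Iteration 2: i = 6 -> i = 12
  Iteration 3: i = 12 -> i = 18
  Iteration 4: i = 18 -> i = 24
  Iteration 5: i = 24 -> i = 30
Total iterations = ceil(30/6) = 5


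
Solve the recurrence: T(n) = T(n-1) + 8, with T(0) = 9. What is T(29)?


Unrolling the recurrence:
T(29) = T(28) + 8
       = T(27) + 8 + 8
       = T(26) + 8*3
       ...
       = T(0) + 8*29
       = 9 + 232 = 241


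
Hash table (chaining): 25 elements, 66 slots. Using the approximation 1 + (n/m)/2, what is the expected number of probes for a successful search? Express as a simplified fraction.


Computing expected probes:
alpha = 25/66
= 1 + alpha/2
= 1 + 25/(2*66)
= (2*66 + 25) / (2*66)
= 157/132


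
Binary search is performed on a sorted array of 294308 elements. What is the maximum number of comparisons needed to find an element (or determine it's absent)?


Binary search halves the search space each comparison:
  Step 1: search space = 294308 -> 147154
  Step 2: search space = 147154 -> 73577
  Step 3: search space = 73577 -> 36788
  Step 4: search space = 36788 -> 18394
  Step 5: search space = 18394 -> 9197
  Step 6: search space = 9197 -> 4598
  Step 7: search space = 4598 -> 2299
  Step 8: search space = 2299 -> 1149
  Step 9: search space = 1149 -> 574
  Step 10: search space = 574 -> 287
  Step 11: search space = 287 -> 143
  Step 12: search space = 143 -> 71
  Step 13: search space = 71 -> 35
  Step 14: search space = 35 -> 17
  Step 15: search space = 17 -> 8
  Step 16: search space = 8 -> 4
  Step 17: search space = 4 -> 2
  Step 18: search space = 2 -> 1
  Step 19: search space = 1 (final check)
Maximum comparisons = floor(log2(294308)) + 1 = 18 + 1 = 19


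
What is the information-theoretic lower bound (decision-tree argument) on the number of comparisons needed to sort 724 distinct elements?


A binary decision tree of height h has at most 2^h leaves and needs at least n! of them, so h >= ceil(log2(n!)).
724! is far too large to multiply out, so use Stirling's series:
  ln(n!) ~ n ln n - n + (1/2) ln(2 pi n) + 1/(12n)  (error below 1/(360 n^3), negligible here)
  ln(724) = 6.5847914
  n ln n = 724 * 6.5847914 = 4767.3890
  (1/2) ln(2 pi * 724) = (1/2) ln(4549.0262) = 4.2113
  1/(12*724) = 0.0001
  ln(724!) ~ 4767.3890 - 724 + 4.2113 + 0.0001 = 4047.6004
Convert to base 2: log2(724!) = 4047.6004 / ln 2 = 4047.6004 / 0.69314718 = 5839.4530
ceil(5839.4530) = 5840


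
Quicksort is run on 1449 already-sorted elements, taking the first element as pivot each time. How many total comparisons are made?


Sum of comparisons per partition:
1448 + 1447 + ... + 1 + 0
= 1449 * (1449 - 1) / 2
= 1449 * 1448 / 2
= 1049076


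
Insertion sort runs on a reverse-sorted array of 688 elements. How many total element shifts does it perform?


Sum of shifts = 1 + 2 + 3 + ... + 687
= 688 * 687 / 2
= 472656 / 2
= 236328


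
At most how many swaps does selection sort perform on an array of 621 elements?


Each of the 620 passes places one element in its final position.
Pass 1: swap minimum into position 0
Pass 2: swap minimum of remaining into position 1
...
Pass 620: last two elements, one swap
Maximum swaps = 621 - 1 = 620


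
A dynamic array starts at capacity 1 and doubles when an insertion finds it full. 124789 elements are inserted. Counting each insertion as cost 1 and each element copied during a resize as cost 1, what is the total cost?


n = 124789
Insertion costs: 124789
Resizes copy 1, 2, 4, ... up to the largest power of 2 that is <= n-1 = 124788, i.e. 65536.
Copy costs = 1 + 2 + 4 + 8 + 16 + 32 + 64 + 128 + 256 + 512 + 1024 + 2048 + 4096 + 8192 + 16384 + 32768 + 65536 = 131071
Total = 124789 + 131071 = 255860


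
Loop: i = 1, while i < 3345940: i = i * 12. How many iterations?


i multiplies by 12 each step:
i = 1 -> 12 -> 144 -> 1728 -> 20736 -> 248832 -> 2985984 -> 35831808 (stop)
Iterations = ceil(log_12(3345940)) = 7


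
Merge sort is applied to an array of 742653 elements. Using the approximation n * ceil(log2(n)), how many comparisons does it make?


Merge sort divides the array into halves recursively.
Number of levels = ceil(log2(742653)) = 20
At each level, approximately n = 742653 comparisons are needed for merging.
Total comparisons ~ n * ceil(log2(n)) = 742653 * 20 = 14853060


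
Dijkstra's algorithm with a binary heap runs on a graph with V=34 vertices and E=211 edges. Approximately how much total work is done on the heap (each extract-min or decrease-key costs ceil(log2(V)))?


Dijkstra with a binary heap: each vertex is extracted once, each edge may relax once.
Each heap operation costs O(log V).
V + E = 34 + 211 = 245
ceil(log2(34)) = 6 (since 2^5 = 32 < 34 <= 64 = 2^6)
Total heap work = (V+E) * ceil(log2(V)) = 245 * 6 = 1470


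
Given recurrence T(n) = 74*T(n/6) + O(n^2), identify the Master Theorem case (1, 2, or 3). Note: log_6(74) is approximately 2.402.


Master Theorem parameters: a=74, b=6, c=2
log_b(a) = 2.402
Compare b^c with a: 6^2 = 36 < 74, so c < log_b(a).
Comparing c=2 vs log_b(a)=2.402:
2 < 2.402 => Case 1
Result: T(n) = O(n^(log_6 74)) ~ O(n^2.402)
Master Theorem case = 1


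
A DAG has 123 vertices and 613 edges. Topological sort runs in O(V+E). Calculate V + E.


V = 123 (vertex processing)
E = 613 (edge processing)
V + E = 123 + 613 = 736


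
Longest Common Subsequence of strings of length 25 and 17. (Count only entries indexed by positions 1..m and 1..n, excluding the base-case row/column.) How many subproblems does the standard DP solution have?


DP table indexed by positions in both strings.
First string: 25 positions
Second string: 17 positions
Total = 25 * 17 = 425


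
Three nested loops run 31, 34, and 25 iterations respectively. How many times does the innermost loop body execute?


Loop 1 (outermost): 31 iterations
Loop 2 (middle): 34 iterations per outer
Loop 3 (innermost): 25 iterations per middle
Total = 31 * 34 * 25 = 26350


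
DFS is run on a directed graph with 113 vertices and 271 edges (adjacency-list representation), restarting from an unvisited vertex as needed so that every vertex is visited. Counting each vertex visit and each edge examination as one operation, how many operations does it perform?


A full DFS traversal processes each vertex exactly once (push/pop on stack).
Each directed edge is examined once.
V = 113, E = 271
V + E = 384


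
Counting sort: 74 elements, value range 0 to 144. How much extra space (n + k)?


n = 74 (output array)
k = 145 (count array for 145 distinct values)
Extra space = 74 + 145 = 219


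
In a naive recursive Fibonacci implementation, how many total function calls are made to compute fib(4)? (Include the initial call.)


Let C(m) = total calls to evaluate fib(m). Then C(0)=C(1)=1, and
C(m) = 1 + C(m-1) + C(m-2) for m >= 2.
Build the table (each entry = 1 + previous two):
  C(0) = 1
  C(1) = 1
  C(2) = 1 + 1 + 1 = 3
  C(3) = 1 + 3 + 1 = 5
  C(4) = 1 + 5 + 3 = 9
Total calls for fib(4) = 9


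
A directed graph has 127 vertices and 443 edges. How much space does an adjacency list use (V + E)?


Adjacency list: one list head per vertex + one entry per edge
Vertex heads: 127
Edge entries: 443
Total = 127 + 443 = 570


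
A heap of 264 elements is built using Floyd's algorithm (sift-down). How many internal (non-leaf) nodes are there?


Leaf nodes occupy roughly half the array.
Sift-down is called for each internal node, starting from the last one.
Internal nodes = floor(n/2) = floor(264/2) = 132


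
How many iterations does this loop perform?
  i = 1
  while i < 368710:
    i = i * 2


The loop variable doubles each iteration:
i = 1 -> 2 -> 4 -> 8 -> 16 -> 32 -> 64 -> 128 -> 256 -> 512 -> 1024 -> 2048 -> 4096 -> 8192 -> 16384 -> 32768 -> 65536 -> 131072 -> 262144 -> 524288 (stop, 524288 >= 368710)
Number of doublings = ceil(log2(368710)) = 19


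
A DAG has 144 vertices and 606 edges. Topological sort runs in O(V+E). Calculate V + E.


V = 144 (vertex processing)
E = 606 (edge processing)
V + E = 144 + 606 = 750


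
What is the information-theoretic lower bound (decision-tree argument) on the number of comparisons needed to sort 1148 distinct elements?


A binary decision tree of height h has at most 2^h leaves and needs at least n! of them, so h >= ceil(log2(n!)).
1148! is far too large to multiply out, so use Stirling's series:
  ln(n!) ~ n ln n - n + (1/2) ln(2 pi n) + 1/(12n)  (error below 1/(360 n^3), negligible here)
  ln(1148) = 7.0457766
  n ln n = 1148 * 7.0457766 = 8088.5515
  (1/2) ln(2 pi * 1148) = (1/2) ln(7213.0967) = 4.4418
  1/(12*1148) = 0.0001
  ln(1148!) ~ 8088.5515 - 1148 + 4.4418 + 0.0001 = 6944.9934
Convert to base 2: log2(1148!) = 6944.9934 / ln 2 = 6944.9934 / 0.69314718 = 10019.5075
ceil(10019.5075) = 10020


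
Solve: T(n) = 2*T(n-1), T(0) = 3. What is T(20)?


Unrolling:
T(20) = 2*T(19) = 2^2*T(18) = ... = 2^20*T(0)
= 2^20 * 3
= 1048576 * 3 = 3145728


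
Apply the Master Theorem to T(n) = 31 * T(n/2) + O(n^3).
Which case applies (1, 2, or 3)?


The Master Theorem: T(n) = a*T(n/b) + O(n^c)
  a = 31, b = 2, c = 3
log_b(a) = log_2(31) ~ 4.954
Compare b^c with a: 2^3 = 8 < 31, so c < log_b(a).
Since c < log_b(a), Case 1 applies.
T(n) = O(n^(log_2 31)) ~ O(n^4.954)
Master Theorem case = 1


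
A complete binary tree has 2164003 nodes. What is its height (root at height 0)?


In a complete binary tree, level k holds nodes 2^k .. 2^(k+1)-1 (1-indexed).
Height = floor(log2(n)) = floor(log2(2164003)) = 21
Check: 2^21 = 2097152 <= 2164003 < 4194304 = 2^22


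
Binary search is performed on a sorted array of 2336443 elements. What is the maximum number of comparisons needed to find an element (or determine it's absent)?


Binary search halves the search space each comparison:
  Step 1: search space = 2336443 -> 1168221
  Step 2: search space = 1168221 -> 584110
  Step 3: search space = 584110 -> 292055
  Step 4: search space = 292055 -> 146027
  Step 5: search space = 146027 -> 73013
  Step 6: search space = 73013 -> 36506
  Step 7: search space = 36506 -> 18253
  Step 8: search space = 18253 -> 9126
  Step 9: search space = 9126 -> 4563
  Step 10: search space = 4563 -> 2281
  Step 11: search space = 2281 -> 1140
  Step 12: search space = 1140 -> 570
  Step 13: search space = 570 -> 285
  Step 14: search space = 285 -> 142
  Step 15: search space = 142 -> 71
  Step 16: search space = 71 -> 35
  Step 17: search space = 35 -> 17
  Step 18: search space = 17 -> 8
  Step 19: search space = 8 -> 4
  Step 20: search space = 4 -> 2
  Step 21: search space = 2 -> 1
  Step 22: search space = 1 (final check)
Maximum comparisons = floor(log2(2336443)) + 1 = 21 + 1 = 22


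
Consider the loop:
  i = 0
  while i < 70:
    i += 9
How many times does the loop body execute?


Starting at i = 0, each iteration adds 9.
Iterations until i >= 70:
  Iteration 1: i = 0 -> i = 9
  Iteration 2: i = 9 -> i = 18
  Iteration 3: i = 18 -> i = 27
  Iteration 4: i = 27 -> i = 36
  Iteration 5: i = 36 -> i = 45
  Iteration 6: i = 45 -> i = 54
  Iteration 7: i = 54 -> i = 63
  Iteration 8: i = 63 -> i = 72
Total iterations = ceil(70/9) = 8


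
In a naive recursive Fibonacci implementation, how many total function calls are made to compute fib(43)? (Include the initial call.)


Let C(m) = total calls to evaluate fib(m). Then C(0)=C(1)=1, and
C(m) = 1 + C(m-1) + C(m-2) for m >= 2.
Build the table (each entry = 1 + previous two):
  C(0) = 1
  C(1) = 1
  C(2) = 1 + 1 + 1 = 3
  C(3) = 1 + 3 + 1 = 5
  C(4) = 1 + 5 + 3 = 9
  C(5) = 1 + 9 + 5 = 15
  C(6) = 1 + 15 + 9 = 25
  C(7) = 1 + 25 + 15 = 41
  C(8) = 1 + 41 + 25 = 67
  C(9) = 1 + 67 + 41 = 109
  C(10) = 1 + 109 + 67 = 177
  C(11) = 1 + 177 + 109 = 287
  C(12) = 1 + 287 + 177 = 465
  C(13) = 1 + 465 + 287 = 753
  C(14) = 1 + 753 + 465 = 1219
  C(15) = 1 + 1219 + 753 = 1973
  C(16) = 1 + 1973 + 1219 = 3193
  C(17) = 1 + 3193 + 1973 = 5167
  C(18) = 1 + 5167 + 3193 = 8361
  C(19) = 1 + 8361 + 5167 = 13529
  C(20) = 1 + 13529 + 8361 = 21891
  C(21) = 1 + 21891 + 13529 = 35421
  C(22) = 1 + 35421 + 21891 = 57313
  C(23) = 1 + 57313 + 35421 = 92735
  C(24) = 1 + 92735 + 57313 = 150049
  C(25) = 1 + 150049 + 92735 = 242785
  C(26) = 1 + 242785 + 150049 = 392835
  C(27) = 1 + 392835 + 242785 = 635621
  C(28) = 1 + 635621 + 392835 = 1028457
  C(29) = 1 + 1028457 + 635621 = 1664079
  C(30) = 1 + 1664079 + 1028457 = 2692537
  C(31) = 1 + 2692537 + 1664079 = 4356617
  C(32) = 1 + 4356617 + 2692537 = 7049155
  C(33) = 1 + 7049155 + 4356617 = 11405773
  C(34) = 1 + 11405773 + 7049155 = 18454929
  C(35) = 1 + 18454929 + 11405773 = 29860703
  C(36) = 1 + 29860703 + 18454929 = 48315633
  C(37) = 1 + 48315633 + 29860703 = 78176337
  C(38) = 1 + 78176337 + 48315633 = 126491971
  C(39) = 1 + 126491971 + 78176337 = 204668309
  C(40) = 1 + 204668309 + 126491971 = 331160281
  C(41) = 1 + 331160281 + 204668309 = 535828591
  C(42) = 1 + 535828591 + 331160281 = 866988873
  C(43) = 1 + 866988873 + 535828591 = 1402817465
Total calls for fib(43) = 1402817465


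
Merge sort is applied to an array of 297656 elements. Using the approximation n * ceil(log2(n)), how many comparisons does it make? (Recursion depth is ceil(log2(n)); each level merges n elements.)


Merge sort divides the array into halves recursively.
Number of levels = ceil(log2(297656)) = 19
At each level, approximately n = 297656 comparisons are needed for merging.
Total comparisons ~ n * ceil(log2(n)) = 297656 * 19 = 5655464


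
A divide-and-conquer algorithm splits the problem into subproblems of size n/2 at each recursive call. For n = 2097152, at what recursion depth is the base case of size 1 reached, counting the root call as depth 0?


At each depth, the problem size is divided by 2:
  Depth 0: problem size = 2097152
  Depth 1: problem size = 1048576
  Depth 2: problem size = 524288
  Depth 3: problem size = 262144
  Depth 4: problem size = 131072
  Depth 5: problem size = 65536
  Depth 6: problem size = 32768
  Depth 7: problem size = 16384
  Depth 8: problem size = 8192
  Depth 9: problem size = 4096
  Depth 10: problem size = 2048
  Depth 11: problem size = 1024
  Depth 12: problem size = 512
  Depth 13: problem size = 256
  Depth 14: problem size = 128
  Depth 15: problem size = 64
  Depth 16: problem size = 32
  Depth 17: problem size = 16
  Depth 18: problem size = 8
  Depth 19: problem size = 4
  Depth 20: problem size = 2
  Depth 21: problem size = 1 (base case)
The base case is reached at depth log_2(2097152) = 21 (the tree has 22 levels counting depth 0, but the depth asked for is 21).
Recursion depth = 21


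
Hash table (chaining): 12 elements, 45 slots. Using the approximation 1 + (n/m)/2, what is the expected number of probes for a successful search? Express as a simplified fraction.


Computing expected probes:
alpha = 12/45
= 1 + alpha/2
= 1 + 12/(2*45)
= (2*45 + 12) / (2*45)
= 102/90 = 17/15


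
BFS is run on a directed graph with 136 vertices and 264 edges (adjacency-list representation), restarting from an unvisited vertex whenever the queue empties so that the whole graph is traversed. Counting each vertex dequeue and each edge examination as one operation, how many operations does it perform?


A full BFS traversal dequeues each vertex exactly once and examines each directed edge exactly once.
V = 136 (vertex processing cost)
E = 264 (edge examination cost)
Total operations proportional to V + E = 136 + 264 = 400


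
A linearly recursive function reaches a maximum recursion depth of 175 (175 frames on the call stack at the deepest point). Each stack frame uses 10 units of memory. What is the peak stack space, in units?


Maximum recursion depth = 175 frames
Memory per frame = 10 units
Total stack space = depth * frame_size
= 175 * 10 = 1750


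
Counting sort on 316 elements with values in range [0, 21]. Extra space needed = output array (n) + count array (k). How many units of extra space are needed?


Output array size: 316 (to store sorted result)
Count array size: 22 (one slot per possible value, range 0 to 21)
Total extra space = 316 + 22 = 338


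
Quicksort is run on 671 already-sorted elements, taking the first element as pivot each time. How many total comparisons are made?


Sum of comparisons per partition:
670 + 669 + ... + 1 + 0
= 671 * (671 - 1) / 2
= 671 * 670 / 2
= 224785


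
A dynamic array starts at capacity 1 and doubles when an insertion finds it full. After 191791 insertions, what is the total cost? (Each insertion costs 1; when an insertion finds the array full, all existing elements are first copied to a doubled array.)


Insertion cost: 191791 (one per element)
Resizes occur just before inserting elements 2, 3, 5, 9, ...
Elements copied at each resize: 1 + 2 + 4 + 8 + 16 + 32 + 64 + 128 + 256 + 512 + 1024 + 2048 + 4096 + 8192 + 16384 + 32768 + 65536 + 131072
Sum of copies = 262143 (geometric series: 2^k - 1)
Total = 191791 + 262143 = 453934


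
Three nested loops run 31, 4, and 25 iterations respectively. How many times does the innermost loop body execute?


Loop 1 (outermost): 31 iterations
Loop 2 (middle): 4 iterations per outer
Loop 3 (innermost): 25 iterations per middle
Total = 31 * 4 * 25 = 3100


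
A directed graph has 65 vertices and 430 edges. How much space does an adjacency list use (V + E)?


Adjacency list: one list head per vertex + one entry per edge
Vertex heads: 65
Edge entries: 430
Total = 65 + 430 = 495


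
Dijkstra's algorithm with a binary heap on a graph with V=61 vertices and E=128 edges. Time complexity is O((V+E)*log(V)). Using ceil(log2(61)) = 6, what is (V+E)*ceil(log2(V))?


Dijkstra with a binary heap: each vertex is extracted once, each edge may relax once.
Each heap operation costs O(log V).
V + E = 61 + 128 = 189
ceil(log2(61)) = 6 (since 2^5 = 32 < 61 <= 64 = 2^6)
Total heap work = (V+E) * ceil(log2(V)) = 189 * 6 = 1134


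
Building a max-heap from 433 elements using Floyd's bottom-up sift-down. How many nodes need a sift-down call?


In a heap of 433 elements (0-indexed array):
  Last element index: 432
  Parent of last element: floor((432 - 1) / 2) = 215
  Internal nodes: indices 0 to 215
  Count = floor(433/2) = 216


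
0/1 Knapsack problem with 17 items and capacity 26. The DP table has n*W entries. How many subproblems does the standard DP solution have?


The DP table is indexed by (item, capacity).
Rows: 17 items
Columns: 26 capacity values (1 to W)
Total subproblems = 17 * 26 = 442


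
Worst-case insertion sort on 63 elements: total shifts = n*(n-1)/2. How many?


Sum of shifts = 1 + 2 + 3 + ... + 62
= 63 * 62 / 2
= 3906 / 2
= 1953


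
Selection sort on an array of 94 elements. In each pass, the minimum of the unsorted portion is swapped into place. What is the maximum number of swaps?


Selection sort performs one swap per pass:
  Pass 1: find min in positions 0 to 93, swap with position 0
  Pass 2: find min in positions 1 to 93, swap with position 1
  Pass 3: find min in positions 2 to 93, swap with position 2
  Pass 4: find min in positions 3 to 93, swap with position 3
  Pass 5: find min in positions 4 to 93, swap with position 4
  ... (88 more passes)
Total passes (and swaps) = n - 1 = 94 - 1 = 93


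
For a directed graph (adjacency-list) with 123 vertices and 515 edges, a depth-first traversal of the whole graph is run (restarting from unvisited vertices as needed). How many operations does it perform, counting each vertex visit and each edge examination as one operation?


A full DFS traversal visits each vertex once and examines each edge once.
V = 123
E = 515
Sum = 123 + 515 = 638


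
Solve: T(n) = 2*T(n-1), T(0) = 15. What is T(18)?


Unrolling:
T(18) = 2*T(17) = 2^2*T(16) = ... = 2^18*T(0)
= 2^18 * 15
= 262144 * 15 = 3932160


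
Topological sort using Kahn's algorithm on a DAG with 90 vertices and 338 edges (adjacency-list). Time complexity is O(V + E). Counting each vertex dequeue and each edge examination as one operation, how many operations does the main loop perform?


Kahn's algorithm:
  1. Compute in-degrees: O(V + E)
  2. Process queue: each vertex dequeued once (O(V))
     each edge examined once (O(E))
Total = V + E = 90 + 338 = 428


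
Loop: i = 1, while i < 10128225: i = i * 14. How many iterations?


i multiplies by 14 each step:
i = 1 -> 14 -> 196 -> 2744 -> 38416 -> 537824 -> 7529536 -> 105413504 (stop)
Iterations = ceil(log_14(10128225)) = 7


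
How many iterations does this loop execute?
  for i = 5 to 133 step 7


The loop variable i takes values starting at 5 and increments by 7 each iteration.
Sequence: i = 5, 12, 19, 26, 33, 40, 47, 54, 61, ...
The upper bound 133 is inclusive, so the count is floor((last - first) / step) + 1:
floor((133 - 5) / 7) + 1 = floor(128/7) + 1 = 18 + 1 = 19


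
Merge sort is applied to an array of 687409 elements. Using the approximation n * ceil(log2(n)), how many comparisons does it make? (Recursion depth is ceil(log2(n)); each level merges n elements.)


Merge sort divides the array into halves recursively.
Number of levels = ceil(log2(687409)) = 20
At each level, approximately n = 687409 comparisons are needed for merging.
Total comparisons ~ n * ceil(log2(n)) = 687409 * 20 = 13748180


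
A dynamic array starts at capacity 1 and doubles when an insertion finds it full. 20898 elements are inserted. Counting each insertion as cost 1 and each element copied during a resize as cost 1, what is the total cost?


n = 20898
Insertion costs: 20898
Resizes copy 1, 2, 4, ... up to the largest power of 2 that is <= n-1 = 20897, i.e. 16384.
Copy costs = 1 + 2 + 4 + 8 + 16 + 32 + 64 + 128 + 256 + 512 + 1024 + 2048 + 4096 + 8192 + 16384 = 32767
Total = 20898 + 32767 = 53665


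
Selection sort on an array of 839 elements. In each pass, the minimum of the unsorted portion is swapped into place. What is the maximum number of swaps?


Selection sort performs one swap per pass:
  Pass 1: find min in positions 0 to 838, swap with position 0
  Pass 2: find min in positions 1 to 838, swap with position 1
  Pass 3: find min in positions 2 to 838, swap with position 2
  Pass 4: find min in positions 3 to 838, swap with position 3
  Pass 5: find min in positions 4 to 838, swap with position 4
  ... (833 more passes)
Total passes (and swaps) = n - 1 = 839 - 1 = 838


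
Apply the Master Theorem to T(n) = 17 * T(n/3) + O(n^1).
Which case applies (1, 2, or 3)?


The Master Theorem: T(n) = a*T(n/b) + O(n^c)
  a = 17, b = 3, c = 1
log_b(a) = log_3(17) ~ 2.579
Compare b^c with a: 3^1 = 3 < 17, so c < log_b(a).
Since c < log_b(a), Case 1 applies.
T(n) = O(n^(log_3 17)) ~ O(n^2.579)
Master Theorem case = 1


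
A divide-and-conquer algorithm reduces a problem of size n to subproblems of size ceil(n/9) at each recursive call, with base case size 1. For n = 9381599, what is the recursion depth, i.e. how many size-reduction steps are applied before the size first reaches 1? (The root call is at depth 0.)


Each step divides the size by 9 (rounding up); after k steps the size is ceil(n/9^k), which equals 1 exactly when 9^k >= n.
So the depth is the smallest k with 9^k >= 9381599, i.e. ceil(log_9(9381599)).
9^7 = 4782969 < 9381599 <= 43046721 = 9^8
Recursion depth = 8


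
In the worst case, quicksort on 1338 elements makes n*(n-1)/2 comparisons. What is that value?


Sum of comparisons per partition:
1337 + 1336 + ... + 1 + 0
= 1338 * (1338 - 1) / 2
= 1338 * 1337 / 2
= 894453


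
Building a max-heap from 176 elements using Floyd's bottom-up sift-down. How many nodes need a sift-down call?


In a heap of 176 elements (0-indexed array):
  Last element index: 175
  Parent of last element: floor((175 - 1) / 2) = 87
  Internal nodes: indices 0 to 87
  Count = floor(176/2) = 88


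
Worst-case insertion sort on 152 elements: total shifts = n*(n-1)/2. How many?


Sum of shifts = 1 + 2 + 3 + ... + 151
= 152 * 151 / 2
= 22952 / 2
= 11476


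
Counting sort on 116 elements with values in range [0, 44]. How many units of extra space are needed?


Output array size: 116 (to store sorted result)
Count array size: 45 (one slot per possible value, range 0 to 44)
Total extra space = 116 + 45 = 161


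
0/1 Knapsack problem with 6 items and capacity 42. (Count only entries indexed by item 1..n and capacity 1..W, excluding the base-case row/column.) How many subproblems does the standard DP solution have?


The DP table is indexed by (item, capacity).
Rows: 6 items
Columns: 42 capacity values (1 to W)
Total subproblems = 6 * 42 = 252


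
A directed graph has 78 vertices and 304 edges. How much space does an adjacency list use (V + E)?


Adjacency list: one list head per vertex + one entry per edge
Vertex heads: 78
Edge entries: 304
Total = 78 + 304 = 382


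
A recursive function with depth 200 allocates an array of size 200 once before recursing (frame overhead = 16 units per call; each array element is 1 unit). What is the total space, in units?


Array allocation: 200 units (allocated once)
Stack frames: 200 deep * 16 per frame = 3200 units
Total = 200 + 3200 = 3400


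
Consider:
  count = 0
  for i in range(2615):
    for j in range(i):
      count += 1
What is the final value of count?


For each i, the inner loop runs i times:
  i=0: inner runs 0 times
  i=1: inner runs 1 time
  i=2: inner runs 2 times
  i=3: inner runs 3 times
  i=4: inner runs 4 times
  i=5: inner runs 5 times
  i=6: inner runs 6 times
  i=7: inner runs 7 times
  ...
Total = 0 + 1 + 2 + ... + 2614 = 2615*(2615-1)/2 = 3417805


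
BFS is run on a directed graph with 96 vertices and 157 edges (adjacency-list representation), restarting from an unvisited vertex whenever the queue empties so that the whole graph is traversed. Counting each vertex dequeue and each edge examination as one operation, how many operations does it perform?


A full BFS traversal dequeues each vertex exactly once and examines each directed edge exactly once.
V = 96 (vertex processing cost)
E = 157 (edge examination cost)
Total operations proportional to V + E = 96 + 157 = 253


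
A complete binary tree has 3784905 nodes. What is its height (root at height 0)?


In a complete binary tree, level k holds nodes 2^k .. 2^(k+1)-1 (1-indexed).
Height = floor(log2(n)) = floor(log2(3784905)) = 21
Check: 2^21 = 2097152 <= 3784905 < 4194304 = 2^22


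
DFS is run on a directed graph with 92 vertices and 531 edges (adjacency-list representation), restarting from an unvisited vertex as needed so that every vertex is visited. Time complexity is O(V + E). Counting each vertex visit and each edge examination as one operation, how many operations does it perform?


A full DFS traversal processes each vertex exactly once (push/pop on stack).
Each directed edge is examined once.
V = 92, E = 531
V + E = 623


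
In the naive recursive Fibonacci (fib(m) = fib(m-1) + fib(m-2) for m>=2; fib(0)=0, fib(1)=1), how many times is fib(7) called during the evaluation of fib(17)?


Let N(m) = number of times fib(m) is called while evaluating fib(17).
N(17) = 1 (the initial call).
N(16) = 1 (only fib(17) calls it).
For 1 <= m <= 15: fib(m) is called by fib(m+1) and fib(m+2), so
  N(m) = N(m+1) + N(m+2).
fib(0) is called only by fib(2), so N(0) = N(2).
Walk down from m=17:
  N(17)=1, N(16)=1, N(15)=2, N(14)=3, N(13)=5, N(12)=8, N(11)=13, N(10)=21, N(9)=34, N(8)=55, N(7)=89
N(7) = 89


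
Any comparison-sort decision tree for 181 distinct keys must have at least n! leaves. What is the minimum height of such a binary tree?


A binary decision tree of height h has at most 2^h leaves and needs at least n! of them, so h >= ceil(log2(n!)).
181! is far too large to multiply out, so use Stirling's series:
  ln(n!) ~ n ln n - n + (1/2) ln(2 pi n) + 1/(12n)  (error below 1/(360 n^3), negligible here)
  ln(181) = 5.1984970
  n ln n = 181 * 5.1984970 = 940.9280
  (1/2) ln(2 pi * 181) = (1/2) ln(1137.2565) = 3.5182
  1/(12*181) = 0.0005
  ln(181!) ~ 940.9280 - 181 + 3.5182 + 0.0005 = 763.4467
Convert to base 2: log2(181!) = 763.4467 / ln 2 = 763.4467 / 0.69314718 = 1101.4208
ceil(1101.4208) = 1102


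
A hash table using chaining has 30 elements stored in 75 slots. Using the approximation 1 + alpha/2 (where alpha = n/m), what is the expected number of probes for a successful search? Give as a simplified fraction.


Load factor alpha = n/m = 30/75
Expected probes = 1 + alpha/2 = 1 + 30/(2*75)
= 1 + 30/150
= 150/150 + 30/150
= 180/150
Simplify: 6/5


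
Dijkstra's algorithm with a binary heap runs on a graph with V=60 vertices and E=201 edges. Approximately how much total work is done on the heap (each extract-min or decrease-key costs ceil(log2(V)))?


Dijkstra with a binary heap: each vertex is extracted once, each edge may relax once.
Each heap operation costs O(log V).
V + E = 60 + 201 = 261
ceil(log2(60)) = 6 (since 2^5 = 32 < 60 <= 64 = 2^6)
Total heap work = (V+E) * ceil(log2(V)) = 261 * 6 = 1566


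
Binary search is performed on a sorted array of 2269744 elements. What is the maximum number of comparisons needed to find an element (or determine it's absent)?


Binary search halves the search space each comparison:
  Step 1: search space = 2269744 -> 1134872
  Step 2: search space = 1134872 -> 567436
  Step 3: search space = 567436 -> 283718
  Step 4: search space = 283718 -> 141859
  Step 5: search space = 141859 -> 70929
  Step 6: search space = 70929 -> 35464
  Step 7: search space = 35464 -> 17732
  Step 8: search space = 17732 -> 8866
  Step 9: search space = 8866 -> 4433
  Step 10: search space = 4433 -> 2216
  Step 11: search space = 2216 -> 1108
  Step 12: search space = 1108 -> 554
  Step 13: search space = 554 -> 277
  Step 14: search space = 277 -> 138
  Step 15: search space = 138 -> 69
  Step 16: search space = 69 -> 34
  Step 17: search space = 34 -> 17
  Step 18: search space = 17 -> 8
  Step 19: search space = 8 -> 4
  Step 20: search space = 4 -> 2
  Step 21: search space = 2 -> 1
  Step 22: search space = 1 (final check)
Maximum comparisons = floor(log2(2269744)) + 1 = 21 + 1 = 22


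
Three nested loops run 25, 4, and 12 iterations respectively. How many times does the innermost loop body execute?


Loop 1 (outermost): 25 iterations
Loop 2 (middle): 4 iterations per outer
Loop 3 (innermost): 12 iterations per middle
Total = 25 * 4 * 12 = 1200


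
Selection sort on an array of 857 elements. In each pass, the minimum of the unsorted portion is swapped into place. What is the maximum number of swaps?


Selection sort performs one swap per pass:
  Pass 1: find min in positions 0 to 856, swap with position 0
  Pass 2: find min in positions 1 to 856, swap with position 1
  Pass 3: find min in positions 2 to 856, swap with position 2
  Pass 4: find min in positions 3 to 856, swap with position 3
  Pass 5: find min in positions 4 to 856, swap with position 4
  ... (851 more passes)
Total passes (and swaps) = n - 1 = 857 - 1 = 856


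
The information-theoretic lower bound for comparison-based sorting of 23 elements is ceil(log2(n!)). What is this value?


A binary decision tree of height h has at most 2^h leaves and needs at least n! of them, so h >= ceil(log2(n!)).
Compute 23! as a running product:
  x2 = 2, x3 = 6, x4 = 24, x5 = 120
  x6 = 720, x7 = 5040, x8 = 40320, x9 = 362880
  x10 = 3628800, x11 = 39916800, x12 = 479001600, x13 = 6227020800
  x14 = 87178291200, x15 = 1307674368000, x16 = 20922789888000, x17 = 355687428096000
  x18 = 6402373705728000, x19 = 121645100408832000, x20 = 2432902008176640000, x21 = 51090942171709440000
  x22 = 1124000727777607680000, x23 = 25852016738884976640000
23! = 25852016738884976640000
Bracket between powers of 2:
  2^74 = 18889465931478580854784 < 25852016738884976640000 <= 37778931862957161709568 = 2^75
So ceil(log2(23!)) = 75


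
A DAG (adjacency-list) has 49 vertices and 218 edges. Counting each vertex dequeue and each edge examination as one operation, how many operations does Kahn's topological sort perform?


V = 49 (vertex processing)
E = 218 (edge processing)
V + E = 49 + 218 = 267


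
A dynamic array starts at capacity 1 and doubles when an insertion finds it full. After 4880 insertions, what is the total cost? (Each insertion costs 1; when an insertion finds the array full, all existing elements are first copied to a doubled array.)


Insertion cost: 4880 (one per element)
Resizes occur just before inserting elements 2, 3, 5, 9, ...
Elements copied at each resize: 1 + 2 + 4 + 8 + 16 + 32 + 64 + 128 + 256 + 512 + 1024 + 2048 + 4096
Sum of copies = 8191 (geometric series: 2^k - 1)
Total = 4880 + 8191 = 13071


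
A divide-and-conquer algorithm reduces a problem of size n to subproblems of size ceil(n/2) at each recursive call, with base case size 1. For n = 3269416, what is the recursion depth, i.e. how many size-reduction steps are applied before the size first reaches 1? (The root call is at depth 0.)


Each step divides the size by 2 (rounding up); after k steps the size is ceil(n/2^k), which equals 1 exactly when 2^k >= n.
So the depth is the smallest k with 2^k >= 3269416, i.e. ceil(log_2(3269416)).
2^21 = 2097152 < 3269416 <= 4194304 = 2^22
Recursion depth = 22


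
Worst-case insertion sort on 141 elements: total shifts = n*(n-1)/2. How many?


Sum of shifts = 1 + 2 + 3 + ... + 140
= 141 * 140 / 2
= 19740 / 2
= 9870


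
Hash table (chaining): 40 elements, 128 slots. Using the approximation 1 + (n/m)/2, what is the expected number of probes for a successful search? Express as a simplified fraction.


Computing expected probes:
alpha = 40/128
= 1 + alpha/2
= 1 + 40/(2*128)
= (2*128 + 40) / (2*128)
= 296/256 = 37/32


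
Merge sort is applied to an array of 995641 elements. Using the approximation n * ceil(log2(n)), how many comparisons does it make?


Merge sort divides the array into halves recursively.
Number of levels = ceil(log2(995641)) = 20
At each level, approximately n = 995641 comparisons are needed for merging.
Total comparisons ~ n * ceil(log2(n)) = 995641 * 20 = 19912820


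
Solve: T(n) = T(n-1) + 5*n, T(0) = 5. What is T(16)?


Expanding the recurrence:
T(16) = T(15) + 5*16
       = T(14) + 5*15 + 5*16
       ...
       = T(0) + 5*(1 + 2 + ... + 16)
       = 5 + 5 * 16*17/2
       = 5 + 5 * 136
       = 5 + 680 = 685


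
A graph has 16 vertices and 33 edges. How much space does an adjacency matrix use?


Adjacency matrix: V x V grid of entries
Space = V^2 = 16^2 = 16 * 16 = 256


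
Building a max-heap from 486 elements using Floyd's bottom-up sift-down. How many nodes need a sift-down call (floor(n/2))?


In a heap of 486 elements (0-indexed array):
  Last element index: 485
  Parent of last element: floor((485 - 1) / 2) = 242
  Internal nodes: indices 0 to 242
  Count = floor(486/2) = 243


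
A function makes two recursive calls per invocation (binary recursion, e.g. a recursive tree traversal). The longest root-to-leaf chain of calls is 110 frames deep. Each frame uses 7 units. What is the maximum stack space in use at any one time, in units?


Binary recursion: the two calls run one after the other, so only one root-to-leaf chain of frames is on the stack at a time.
Maximum depth (longest chain) = 110 frames
Each frame = 7 units
Max stack space = 110 * 7 = 770


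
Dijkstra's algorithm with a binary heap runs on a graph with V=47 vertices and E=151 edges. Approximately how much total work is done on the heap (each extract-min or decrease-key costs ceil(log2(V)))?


Dijkstra with a binary heap: each vertex is extracted once, each edge may relax once.
Each heap operation costs O(log V).
V + E = 47 + 151 = 198
ceil(log2(47)) = 6 (since 2^5 = 32 < 47 <= 64 = 2^6)
Total heap work = (V+E) * ceil(log2(V)) = 198 * 6 = 1188


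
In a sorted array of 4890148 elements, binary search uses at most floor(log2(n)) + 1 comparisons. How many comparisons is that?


Halving sequence: 4890148 -> 2445074 -> 1222537 -> 611268 -> 305634 -> 152817 -> 76408 -> 38204 -> 19102 -> 9551 -> 4775 -> 2387 -> 1193 -> 596 -> 298 -> 149 -> 74 -> 37 -> 18 -> 9 -> 4 -> 2 -> 1
Number of halvings = 22
Max comparisons = 22 + 1 = 23


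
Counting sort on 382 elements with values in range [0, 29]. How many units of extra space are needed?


Output array size: 382 (to store sorted result)
Count array size: 30 (one slot per possible value, range 0 to 29)
Total extra space = 382 + 30 = 412


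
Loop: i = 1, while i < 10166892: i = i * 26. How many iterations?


i multiplies by 26 each step:
i = 1 -> 26 -> 676 -> 17576 -> 456976 -> 11881376 (stop)
Iterations = ceil(log_26(10166892)) = 5


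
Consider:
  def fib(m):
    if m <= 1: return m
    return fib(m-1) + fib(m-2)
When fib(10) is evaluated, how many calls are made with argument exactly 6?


Let N(m) = number of times fib(m) is called while evaluating fib(10).
N(10) = 1 (the initial call).
N(9) = 1 (only fib(10) calls it).
For 1 <= m <= 8: fib(m) is called by fib(m+1) and fib(m+2), so
  N(m) = N(m+1) + N(m+2).
fib(0) is called only by fib(2), so N(0) = N(2).
Walk down from m=10:
  N(10)=1, N(9)=1, N(8)=2, N(7)=3, N(6)=5
N(6) = 5


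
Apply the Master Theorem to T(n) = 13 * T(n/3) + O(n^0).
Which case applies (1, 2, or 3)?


The Master Theorem: T(n) = a*T(n/b) + O(n^c)
  a = 13, b = 3, c = 0
log_b(a) = log_3(13) ~ 2.335
Compare b^c with a: 3^0 = 1 < 13, so c < log_b(a).
Since c < log_b(a), Case 1 applies.
T(n) = O(n^(log_3 13)) ~ O(n^2.335)
Master Theorem case = 1


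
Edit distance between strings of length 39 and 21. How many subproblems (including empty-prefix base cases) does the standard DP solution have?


The table includes base cases (empty prefixes).
Rows: (m+1) = 40
Columns: (n+1) = 22
Total = 40 * 22 = 880


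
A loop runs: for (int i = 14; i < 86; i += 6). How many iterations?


Loop starts at i = 14, increments by 6, stops when i >= 86.
Number of iterations = ceil((86 - 14) / 6)
= ceil(72 / 6)
= 12


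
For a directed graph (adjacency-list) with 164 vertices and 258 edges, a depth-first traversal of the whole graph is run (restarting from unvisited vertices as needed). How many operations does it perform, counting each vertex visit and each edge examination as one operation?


A full DFS traversal visits each vertex once and examines each edge once.
V = 164
E = 258
Sum = 164 + 258 = 422


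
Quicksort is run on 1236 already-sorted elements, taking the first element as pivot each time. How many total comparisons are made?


Sum of comparisons per partition:
1235 + 1234 + ... + 1 + 0
= 1236 * (1236 - 1) / 2
= 1236 * 1235 / 2
= 763230
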